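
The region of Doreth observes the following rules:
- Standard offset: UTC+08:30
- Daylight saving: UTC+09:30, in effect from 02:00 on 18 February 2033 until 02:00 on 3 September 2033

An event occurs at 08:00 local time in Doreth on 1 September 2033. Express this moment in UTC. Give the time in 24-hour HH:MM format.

Daylight saving runs 18 February – 3 September; 1 September 2033 is inside that window, so Doreth is at UTC+09:30.
08:00 local − 9h30m = 22:30 UTC (rolling into the previous day, 31 August 2033).

22:30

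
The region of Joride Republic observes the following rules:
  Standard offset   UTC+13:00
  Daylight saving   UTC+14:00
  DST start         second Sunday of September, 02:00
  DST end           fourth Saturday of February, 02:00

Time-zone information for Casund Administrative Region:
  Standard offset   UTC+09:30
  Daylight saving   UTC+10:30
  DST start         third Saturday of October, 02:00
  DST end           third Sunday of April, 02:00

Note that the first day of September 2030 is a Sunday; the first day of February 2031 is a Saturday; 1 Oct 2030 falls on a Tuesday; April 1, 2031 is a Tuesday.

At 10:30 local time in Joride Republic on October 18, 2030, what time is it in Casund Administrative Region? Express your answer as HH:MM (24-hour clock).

06:00

1 September 2030 is a Sunday, so the first Sunday is September 1 and the second is September 8.
1 February 2031 is a Saturday, so the first Saturday is February 1 and the fourth is February 22.
October 18, 2030 lies within the daylight-saving period (8 September 2030 – 22 February 2031), so Joride Republic is on daylight time, UTC+14:00.
10:30 Joride Republic − 14h = 20:30 UTC (rolling into the previous day, 17 October 2030).
1 October 2030 is a Tuesday, so the first Saturday is October 5 and the third is October 19.
1 April 2031 is a Tuesday, so the first Sunday is April 6 and the third is April 20.
At the standard offset (UTC+09:30), 20:30 UTC + 9h30m = 06:00 Casund Administrative Region standard time (rolling into the next day, 18 October 2030).
Daylight saving runs 19 October 2030 – 20 April 2031; the standard-time date in Casund Administrative Region, October 18, 2030, is outside that window, so Casund Administrative Region is on standard time at UTC+09:30.
20:30 UTC + 9h30m = 06:00 Casund Administrative Region (rolling into the next day, 18 October 2030).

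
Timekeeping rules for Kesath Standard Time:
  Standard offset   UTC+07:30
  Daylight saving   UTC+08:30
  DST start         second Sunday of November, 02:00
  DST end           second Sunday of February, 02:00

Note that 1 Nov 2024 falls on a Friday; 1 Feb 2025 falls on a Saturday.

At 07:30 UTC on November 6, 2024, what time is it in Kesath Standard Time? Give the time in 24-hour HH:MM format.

1 November 2024 is a Friday, so the first Sunday is November 3 and the second is November 10.
1 February 2025 is a Saturday, so the first Sunday is February 2 and the second is February 9.
At the standard offset (UTC+07:30), 07:30 UTC + 7h30m = 15:00 Kesath Standard Time standard time.
Daylight saving runs 10 November 2024 – 9 February 2025; the standard-time date in Kesath Standard Time, November 6, 2024, is outside that window, so Kesath Standard Time is on standard time at UTC+07:30.
07:30 UTC + 7h30m = 15:00 local.

15:00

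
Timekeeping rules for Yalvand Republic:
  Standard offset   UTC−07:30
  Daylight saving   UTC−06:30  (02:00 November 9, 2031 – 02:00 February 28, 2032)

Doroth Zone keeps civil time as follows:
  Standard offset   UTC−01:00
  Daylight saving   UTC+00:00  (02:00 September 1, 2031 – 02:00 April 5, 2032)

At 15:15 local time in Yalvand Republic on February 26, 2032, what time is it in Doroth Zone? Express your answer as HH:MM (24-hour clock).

Daylight saving runs 9 November 2031 – 28 February 2032; February 26, 2032 is inside that window, so Yalvand Republic is at UTC−06:30.
15:15 Yalvand Republic + 6h30m = 21:45 UTC.
At the standard offset (UTC−01:00), 21:45 UTC − 1h = 20:45 Doroth Zone standard time.
Daylight saving runs 1 September 2031 – 5 April 2032; the standard-time date in Doroth Zone, February 26, 2032, is inside that window, so Doroth Zone is at UTC+00:00.
21:45 UTC + 0h = 21:45 Doroth Zone.

21:45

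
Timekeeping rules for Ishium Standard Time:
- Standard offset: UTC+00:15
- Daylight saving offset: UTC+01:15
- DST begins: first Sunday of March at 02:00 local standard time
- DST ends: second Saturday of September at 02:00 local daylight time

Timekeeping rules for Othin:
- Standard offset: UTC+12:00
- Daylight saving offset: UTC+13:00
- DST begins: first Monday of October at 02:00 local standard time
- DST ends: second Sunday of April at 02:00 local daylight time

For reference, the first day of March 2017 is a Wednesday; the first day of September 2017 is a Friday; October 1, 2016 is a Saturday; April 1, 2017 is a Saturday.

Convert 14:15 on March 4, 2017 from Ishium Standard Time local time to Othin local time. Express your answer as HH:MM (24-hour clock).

03:00

1 March 2017 is a Wednesday, so the first Sunday is March 5.
1 September 2017 is a Friday, so the first Saturday is September 2 and the second is September 9.
March 4, 2017 does not fall between 5 March and 9 September, so daylight saving is not in effect and Ishium Standard Time is at UTC+00:15.
14:15 Ishium Standard Time − 0h15m = 14:00 UTC.
1 October 2016 is a Saturday, so the first Monday is October 3.
1 April 2017 is a Saturday, so the first Sunday is April 2 and the second is April 9.
At the standard offset (UTC+12:00), 14:00 UTC + 12h = 02:00 Othin standard time (rolling into the next day, 5 March 2017).
The standard-time date in Othin, March 5, 2017, falls between 3 October 2016 and 9 April 2017, so daylight saving is in effect and Othin is at UTC+13:00.
14:00 UTC + 13h = 03:00 Othin (rolling into the next day, 5 March 2017).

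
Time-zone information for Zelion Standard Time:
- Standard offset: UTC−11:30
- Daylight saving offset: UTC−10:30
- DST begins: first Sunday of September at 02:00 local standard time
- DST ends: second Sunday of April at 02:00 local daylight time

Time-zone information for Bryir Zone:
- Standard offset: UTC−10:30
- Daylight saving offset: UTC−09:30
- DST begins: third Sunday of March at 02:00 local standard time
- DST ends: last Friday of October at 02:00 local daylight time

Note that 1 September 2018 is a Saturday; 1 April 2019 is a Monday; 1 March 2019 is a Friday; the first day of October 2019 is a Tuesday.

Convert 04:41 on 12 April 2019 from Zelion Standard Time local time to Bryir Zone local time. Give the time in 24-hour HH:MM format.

1 September 2018 is a Saturday, so the first Sunday is September 2.
1 April 2019 is a Monday, so the first Sunday is April 7 and the second is April 14.
12 April 2019 falls between 2 September 2018 and 14 April 2019, so daylight saving is in effect and Zelion Standard Time is at UTC−10:30.
04:41 Zelion Standard Time + 10h30m = 15:11 UTC.
1 March 2019 is a Friday, so the first Sunday is March 3 and the third is March 17.
1 October 2019 is a Tuesday, so Fridays fall on 4, 11, 18, 25; the last is October 25.
At the standard offset (UTC−10:30), 15:11 UTC − 10h30m = 04:41 Bryir Zone standard time.
The standard-time date in Bryir Zone, 12 April 2019, lies within the daylight-saving period (17 March – 25 October), so Bryir Zone is on daylight time, UTC−09:30.
15:11 UTC − 9h30m = 05:41 Bryir Zone.

05:41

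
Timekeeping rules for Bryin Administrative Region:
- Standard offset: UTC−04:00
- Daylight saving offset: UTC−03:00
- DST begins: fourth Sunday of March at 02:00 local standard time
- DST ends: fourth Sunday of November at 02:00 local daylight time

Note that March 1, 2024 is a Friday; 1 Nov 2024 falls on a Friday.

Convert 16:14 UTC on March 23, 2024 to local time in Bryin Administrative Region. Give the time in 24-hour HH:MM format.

12:14

1 March 2024 is a Friday, so the first Sunday is March 3 and the fourth is March 24.
1 November 2024 is a Friday, so the first Sunday is November 3 and the fourth is November 24.
At the standard offset (UTC−04:00), 16:14 UTC − 4h = 12:14 Bryin Administrative Region standard time.
The standard-time date in Bryin Administrative Region, March 23, 2024, is outside the daylight-saving period (24 March – 24 November), so Bryin Administrative Region is on standard time, UTC−04:00.
16:14 UTC − 4h = 12:14 local.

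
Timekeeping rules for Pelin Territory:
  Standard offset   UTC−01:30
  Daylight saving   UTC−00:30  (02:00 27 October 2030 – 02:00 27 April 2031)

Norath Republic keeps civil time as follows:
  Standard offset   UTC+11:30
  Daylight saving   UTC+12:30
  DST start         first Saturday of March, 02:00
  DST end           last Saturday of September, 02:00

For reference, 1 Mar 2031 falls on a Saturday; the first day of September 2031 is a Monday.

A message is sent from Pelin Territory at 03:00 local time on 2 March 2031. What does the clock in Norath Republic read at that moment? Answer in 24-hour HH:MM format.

2 March 2031 lies within the daylight-saving period (27 October 2030 – 27 April 2031), so Pelin Territory is on daylight time, UTC−00:30.
03:00 Pelin Territory + 0h30m = 03:30 UTC.
1 March 2031 is a Saturday, so the first Saturday is March 1.
1 September 2031 is a Monday, so Saturdays fall on 6, 13, 20, 27; the last is September 27.
At the standard offset (UTC+11:30), 03:30 UTC + 11h30m = 15:00 Norath Republic standard time.
Daylight saving runs 1 March – 27 September; the standard-time date in Norath Republic, 2 March 2031, is inside that window, so Norath Republic is at UTC+12:30.
03:30 UTC + 12h30m = 16:00 Norath Republic.

16:00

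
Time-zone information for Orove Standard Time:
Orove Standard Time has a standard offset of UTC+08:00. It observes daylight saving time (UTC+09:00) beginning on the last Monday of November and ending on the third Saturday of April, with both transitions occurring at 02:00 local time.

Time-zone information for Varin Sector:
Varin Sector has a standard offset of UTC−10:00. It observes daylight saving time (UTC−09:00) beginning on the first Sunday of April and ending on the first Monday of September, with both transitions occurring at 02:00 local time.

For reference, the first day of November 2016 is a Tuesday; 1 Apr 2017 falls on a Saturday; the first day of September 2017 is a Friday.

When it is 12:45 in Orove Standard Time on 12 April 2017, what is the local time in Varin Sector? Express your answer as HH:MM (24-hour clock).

1 November 2016 is a Tuesday, so Mondays fall on 7, 14, 21, 28; the last is November 28.
1 April 2017 is a Saturday, so the first Saturday is April 1 and the third is April 15.
12 April 2017 falls between 28 November 2016 and 15 April 2017, so daylight saving is in effect and Orove Standard Time is at UTC+09:00.
12:45 Orove Standard Time − 9h = 03:45 UTC.
1 April 2017 is a Saturday, so the first Sunday is April 2.
1 September 2017 is a Friday, so the first Monday is September 4.
At the standard offset (UTC−10:00), 03:45 UTC − 10h = 17:45 Varin Sector standard time (rolling into the previous day, 11 April 2017).
The standard-time date in Varin Sector, 11 April 2017, lies within the daylight-saving period (2 April – 4 September), so Varin Sector is on daylight time, UTC−09:00.
03:45 UTC − 9h = 18:45 Varin Sector (rolling into the previous day, 11 April 2017).

18:45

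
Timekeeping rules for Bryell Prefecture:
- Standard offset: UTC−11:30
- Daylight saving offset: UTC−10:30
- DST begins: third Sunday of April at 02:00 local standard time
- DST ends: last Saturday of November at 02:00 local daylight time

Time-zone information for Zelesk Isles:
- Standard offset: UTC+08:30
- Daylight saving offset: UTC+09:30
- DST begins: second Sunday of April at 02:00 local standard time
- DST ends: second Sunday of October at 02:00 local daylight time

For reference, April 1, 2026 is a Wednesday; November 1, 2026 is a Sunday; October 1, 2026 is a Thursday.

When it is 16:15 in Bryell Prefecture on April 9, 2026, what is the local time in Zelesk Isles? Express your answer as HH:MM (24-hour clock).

12:15

1 April 2026 is a Wednesday, so the first Sunday is April 5 and the third is April 19.
1 November 2026 is a Sunday, so Saturdays fall on 7, 14, 21, 28; the last is November 28.
Daylight saving runs 19 April – 28 November; April 9, 2026 is outside that window, so Bryell Prefecture is on standard time at UTC−11:30.
16:15 Bryell Prefecture + 11h30m = 03:45 UTC (rolling into the next day, 10 April 2026).
1 April 2026 is a Wednesday, so the first Sunday is April 5 and the second is April 12.
1 October 2026 is a Thursday, so the first Sunday is October 4 and the second is October 11.
At the standard offset (UTC+08:30), 03:45 UTC + 8h30m = 12:15 Zelesk Isles standard time.
The standard-time date in Zelesk Isles, April 10, 2026, is outside the daylight-saving period (12 April – 11 October), so Zelesk Isles is on standard time, UTC+08:30.
03:45 UTC + 8h30m = 12:15 Zelesk Isles.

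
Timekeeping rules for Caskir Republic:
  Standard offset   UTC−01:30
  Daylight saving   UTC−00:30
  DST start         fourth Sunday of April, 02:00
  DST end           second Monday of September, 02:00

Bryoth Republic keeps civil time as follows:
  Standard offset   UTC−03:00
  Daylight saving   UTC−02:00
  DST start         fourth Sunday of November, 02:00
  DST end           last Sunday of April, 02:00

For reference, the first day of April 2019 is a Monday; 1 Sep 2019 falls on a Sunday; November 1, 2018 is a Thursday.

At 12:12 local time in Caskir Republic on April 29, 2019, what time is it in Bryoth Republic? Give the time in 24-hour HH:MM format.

1 April 2019 is a Monday, so the first Sunday is April 7 and the fourth is April 28.
1 September 2019 is a Sunday, so the first Monday is September 2 and the second is September 9.
April 29, 2019 falls between 28 April and 9 September, so daylight saving is in effect and Caskir Republic is at UTC−00:30.
12:12 Caskir Republic + 0h30m = 12:42 UTC.
1 November 2018 is a Thursday, so the first Sunday is November 4 and the fourth is November 25.
1 April 2019 is a Monday, so Sundays fall on 7, 14, 21, 28; the last is April 28.
At the standard offset (UTC−03:00), 12:42 UTC − 3h = 09:42 Bryoth Republic standard time.
The standard-time date in Bryoth Republic, April 29, 2019, does not fall between 25 November 2018 and 28 April 2019, so daylight saving is not in effect and Bryoth Republic is at UTC−03:00.
12:42 UTC − 3h = 09:42 Bryoth Republic.

09:42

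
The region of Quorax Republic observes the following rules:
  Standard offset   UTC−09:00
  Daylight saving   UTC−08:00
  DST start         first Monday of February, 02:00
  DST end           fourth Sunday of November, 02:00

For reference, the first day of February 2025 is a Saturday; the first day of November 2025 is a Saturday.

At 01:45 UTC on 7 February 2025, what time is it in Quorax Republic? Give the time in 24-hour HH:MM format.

17:45

1 February 2025 is a Saturday, so the first Monday is February 3.
1 November 2025 is a Saturday, so the first Sunday is November 2 and the fourth is November 23.
At the standard offset (UTC−09:00), 01:45 UTC − 9h = 16:45 Quorax Republic standard time (rolling into the previous day, 6 February 2025).
The standard-time date in Quorax Republic, 6 February 2025, lies within the daylight-saving period (3 February – 23 November), so Quorax Republic is on daylight time, UTC−08:00.
01:45 UTC − 8h = 17:45 local (rolling into the previous day, 6 February 2025).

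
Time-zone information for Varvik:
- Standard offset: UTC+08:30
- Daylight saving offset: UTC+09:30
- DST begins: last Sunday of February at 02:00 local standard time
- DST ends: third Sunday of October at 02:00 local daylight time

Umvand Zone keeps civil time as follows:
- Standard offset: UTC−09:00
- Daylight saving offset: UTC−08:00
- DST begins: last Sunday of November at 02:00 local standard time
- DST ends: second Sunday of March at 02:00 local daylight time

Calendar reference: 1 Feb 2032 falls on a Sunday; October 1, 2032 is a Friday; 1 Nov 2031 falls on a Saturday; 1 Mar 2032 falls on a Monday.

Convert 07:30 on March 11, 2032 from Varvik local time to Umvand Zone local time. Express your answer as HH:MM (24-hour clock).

1 February 2032 is a Sunday, so Sundays fall on 1, 8, 15, 22, 29; the last is February 29.
1 October 2032 is a Friday, so the first Sunday is October 3 and the third is October 17.
Daylight saving runs 29 February – 17 October; March 11, 2032 is inside that window, so Varvik is at UTC+09:30.
07:30 Varvik − 9h30m = 22:00 UTC (rolling into the previous day, 10 March 2032).
1 November 2031 is a Saturday, so Sundays fall on 2, 9, 16, 23, 30; the last is November 30.
1 March 2032 is a Monday, so the first Sunday is March 7 and the second is March 14.
At the standard offset (UTC−09:00), 22:00 UTC − 9h = 13:00 Umvand Zone standard time.
Daylight saving runs 30 November 2031 – 14 March 2032; the standard-time date in Umvand Zone, March 10, 2032, is inside that window, so Umvand Zone is at UTC−08:00.
22:00 UTC − 8h = 14:00 Umvand Zone.

14:00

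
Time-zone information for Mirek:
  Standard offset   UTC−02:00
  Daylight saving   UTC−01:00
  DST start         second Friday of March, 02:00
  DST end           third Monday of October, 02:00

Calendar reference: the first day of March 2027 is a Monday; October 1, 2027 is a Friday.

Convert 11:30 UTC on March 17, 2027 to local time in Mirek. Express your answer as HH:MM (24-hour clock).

10:30

1 March 2027 is a Monday, so the first Friday is March 5 and the second is March 12.
1 October 2027 is a Friday, so the first Monday is October 4 and the third is October 18.
At the standard offset (UTC−02:00), 11:30 UTC − 2h = 09:30 Mirek standard time.
The standard-time date in Mirek, March 17, 2027, falls between 12 March and 18 October, so daylight saving is in effect and Mirek is at UTC−01:00.
11:30 UTC − 1h = 10:30 local.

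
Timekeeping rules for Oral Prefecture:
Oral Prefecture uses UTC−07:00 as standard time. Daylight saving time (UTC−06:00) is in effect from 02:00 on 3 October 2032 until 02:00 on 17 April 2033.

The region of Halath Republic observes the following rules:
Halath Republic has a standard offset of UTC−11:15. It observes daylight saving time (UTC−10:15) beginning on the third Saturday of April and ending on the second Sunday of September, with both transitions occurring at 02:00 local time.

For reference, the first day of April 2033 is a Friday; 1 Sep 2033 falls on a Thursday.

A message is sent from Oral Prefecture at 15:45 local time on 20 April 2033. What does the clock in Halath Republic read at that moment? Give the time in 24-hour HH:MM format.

Daylight saving runs 3 October 2032 – 17 April 2033; 20 April 2033 is outside that window, so Oral Prefecture is on standard time at UTC−07:00.
15:45 Oral Prefecture + 7h = 22:45 UTC.
1 April 2033 is a Friday, so the first Saturday is April 2 and the third is April 16.
1 September 2033 is a Thursday, so the first Sunday is September 4 and the second is September 11.
At the standard offset (UTC−11:15), 22:45 UTC − 11h15m = 11:30 Halath Republic standard time.
The standard-time date in Halath Republic, 20 April 2033, lies within the daylight-saving period (16 April – 11 September), so Halath Republic is on daylight time, UTC−10:15.
22:45 UTC − 10h15m = 12:30 Halath Republic.

12:30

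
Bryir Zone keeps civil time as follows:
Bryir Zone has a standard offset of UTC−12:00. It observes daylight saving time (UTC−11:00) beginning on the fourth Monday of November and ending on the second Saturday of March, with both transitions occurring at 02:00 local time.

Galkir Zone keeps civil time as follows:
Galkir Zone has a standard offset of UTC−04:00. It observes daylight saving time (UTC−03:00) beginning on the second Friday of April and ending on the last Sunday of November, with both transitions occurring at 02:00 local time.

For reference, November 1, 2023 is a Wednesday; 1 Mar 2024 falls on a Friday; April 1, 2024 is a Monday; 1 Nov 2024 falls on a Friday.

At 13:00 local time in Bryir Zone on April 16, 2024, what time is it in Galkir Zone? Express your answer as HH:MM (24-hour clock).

22:00

1 November 2023 is a Wednesday, so the first Monday is November 6 and the fourth is November 27.
1 March 2024 is a Friday, so the first Saturday is March 2 and the second is March 9.
Daylight saving runs 27 November 2023 – 9 March 2024; April 16, 2024 is outside that window, so Bryir Zone is on standard time at UTC−12:00.
13:00 Bryir Zone + 12h = 01:00 UTC (rolling into the next day, 17 April 2024).
1 April 2024 is a Monday, so the first Friday is April 5 and the second is April 12.
1 November 2024 is a Friday, so Sundays fall on 3, 10, 17, 24; the last is November 24.
At the standard offset (UTC−04:00), 01:00 UTC − 4h = 21:00 Galkir Zone standard time (rolling into the previous day, 16 April 2024).
Daylight saving runs 12 April – 24 November; the standard-time date in Galkir Zone, April 16, 2024, is inside that window, so Galkir Zone is at UTC−03:00.
01:00 UTC − 3h = 22:00 Galkir Zone (rolling into the previous day, 16 April 2024).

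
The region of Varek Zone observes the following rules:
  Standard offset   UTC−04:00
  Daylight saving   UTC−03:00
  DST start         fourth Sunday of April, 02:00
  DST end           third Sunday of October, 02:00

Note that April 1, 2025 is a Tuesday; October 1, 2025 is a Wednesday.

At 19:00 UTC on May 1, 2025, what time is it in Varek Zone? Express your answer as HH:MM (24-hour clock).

16:00

1 April 2025 is a Tuesday, so the first Sunday is April 6 and the fourth is April 27.
1 October 2025 is a Wednesday, so the first Sunday is October 5 and the third is October 19.
At the standard offset (UTC−04:00), 19:00 UTC − 4h = 15:00 Varek Zone standard time.
Daylight saving runs 27 April – 19 October; the standard-time date in Varek Zone, May 1, 2025, is inside that window, so Varek Zone is at UTC−03:00.
19:00 UTC − 3h = 16:00 local.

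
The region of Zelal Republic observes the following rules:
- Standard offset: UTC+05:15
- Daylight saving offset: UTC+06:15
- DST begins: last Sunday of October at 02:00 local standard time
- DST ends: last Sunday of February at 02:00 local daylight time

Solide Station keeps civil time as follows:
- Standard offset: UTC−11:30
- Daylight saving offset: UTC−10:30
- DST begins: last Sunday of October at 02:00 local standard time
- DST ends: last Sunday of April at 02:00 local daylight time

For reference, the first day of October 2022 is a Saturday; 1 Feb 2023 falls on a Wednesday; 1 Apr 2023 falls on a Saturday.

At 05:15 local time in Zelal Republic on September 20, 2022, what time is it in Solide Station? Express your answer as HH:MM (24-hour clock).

12:30

1 October 2022 is a Saturday, so Sundays fall on 2, 9, 16, 23, 30; the last is October 30.
1 February 2023 is a Wednesday, so Sundays fall on 5, 12, 19, 26; the last is February 26.
September 20, 2022 does not fall between 30 October 2022 and 26 February 2023, so daylight saving is not in effect and Zelal Republic is at UTC+05:15.
05:15 Zelal Republic − 5h15m = 00:00 UTC.
1 October 2022 is a Saturday, so Sundays fall on 2, 9, 16, 23, 30; the last is October 30.
1 April 2023 is a Saturday, so Sundays fall on 2, 9, 16, 23, 30; the last is April 30.
At the standard offset (UTC−11:30), 00:00 UTC − 11h30m = 12:30 Solide Station standard time (rolling into the previous day, 19 September 2022).
Daylight saving runs 30 October 2022 – 30 April 2023; the standard-time date in Solide Station, September 19, 2022, is outside that window, so Solide Station is on standard time at UTC−11:30.
00:00 UTC − 11h30m = 12:30 Solide Station (rolling into the previous day, 19 September 2022).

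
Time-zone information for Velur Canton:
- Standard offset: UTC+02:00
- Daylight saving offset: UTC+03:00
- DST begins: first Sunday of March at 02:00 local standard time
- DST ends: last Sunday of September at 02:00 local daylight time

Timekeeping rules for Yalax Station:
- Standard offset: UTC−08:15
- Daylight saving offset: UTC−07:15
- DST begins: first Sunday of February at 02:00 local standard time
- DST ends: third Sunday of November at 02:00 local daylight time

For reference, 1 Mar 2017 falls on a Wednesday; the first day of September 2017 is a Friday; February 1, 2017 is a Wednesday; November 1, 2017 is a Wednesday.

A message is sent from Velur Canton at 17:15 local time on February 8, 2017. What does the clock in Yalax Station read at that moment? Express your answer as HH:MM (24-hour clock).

08:00

1 March 2017 is a Wednesday, so the first Sunday is March 5.
1 September 2017 is a Friday, so Sundays fall on 3, 10, 17, 24; the last is September 24.
February 8, 2017 does not fall between 5 March and 24 September, so daylight saving is not in effect and Velur Canton is at UTC+02:00.
17:15 Velur Canton − 2h = 15:15 UTC.
1 February 2017 is a Wednesday, so the first Sunday is February 5.
1 November 2017 is a Wednesday, so the first Sunday is November 5 and the third is November 19.
At the standard offset (UTC−08:15), 15:15 UTC − 8h15m = 07:00 Yalax Station standard time.
Daylight saving runs 5 February – 19 November; the standard-time date in Yalax Station, February 8, 2017, is inside that window, so Yalax Station is at UTC−07:15.
15:15 UTC − 7h15m = 08:00 Yalax Station.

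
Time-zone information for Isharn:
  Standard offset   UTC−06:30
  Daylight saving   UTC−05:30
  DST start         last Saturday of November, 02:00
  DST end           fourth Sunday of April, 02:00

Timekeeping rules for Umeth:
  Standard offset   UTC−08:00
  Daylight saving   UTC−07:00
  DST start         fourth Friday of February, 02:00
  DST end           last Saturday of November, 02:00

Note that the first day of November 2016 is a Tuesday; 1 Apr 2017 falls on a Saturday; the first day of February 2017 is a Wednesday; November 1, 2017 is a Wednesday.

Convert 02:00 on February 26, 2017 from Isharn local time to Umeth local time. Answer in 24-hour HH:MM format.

00:30

1 November 2016 is a Tuesday, so Saturdays fall on 5, 12, 19, 26; the last is November 26.
1 April 2017 is a Saturday, so the first Sunday is April 2 and the fourth is April 23.
February 26, 2017 lies within the daylight-saving period (26 November 2016 – 23 April 2017), so Isharn is on daylight time, UTC−05:30.
02:00 Isharn + 5h30m = 07:30 UTC.
1 February 2017 is a Wednesday, so the first Friday is February 3 and the fourth is February 24.
1 November 2017 is a Wednesday, so Saturdays fall on 4, 11, 18, 25; the last is November 25.
At the standard offset (UTC−08:00), 07:30 UTC − 8h = 23:30 Umeth standard time (rolling into the previous day, 25 February 2017).
Daylight saving runs 24 February – 25 November; the standard-time date in Umeth, February 25, 2017, is inside that window, so Umeth is at UTC−07:00.
07:30 UTC − 7h = 00:30 Umeth.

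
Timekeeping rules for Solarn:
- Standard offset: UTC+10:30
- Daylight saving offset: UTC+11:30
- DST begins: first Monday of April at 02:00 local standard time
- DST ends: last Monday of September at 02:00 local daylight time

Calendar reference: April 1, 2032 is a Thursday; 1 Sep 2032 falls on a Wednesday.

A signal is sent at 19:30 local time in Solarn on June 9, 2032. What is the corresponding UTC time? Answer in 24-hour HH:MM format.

08:00

1 April 2032 is a Thursday, so the first Monday is April 5.
1 September 2032 is a Wednesday, so Mondays fall on 6, 13, 20, 27; the last is September 27.
June 9, 2032 falls between 5 April and 27 September, so daylight saving is in effect and Solarn is at UTC+11:30.
19:30 local − 11h30m = 08:00 UTC.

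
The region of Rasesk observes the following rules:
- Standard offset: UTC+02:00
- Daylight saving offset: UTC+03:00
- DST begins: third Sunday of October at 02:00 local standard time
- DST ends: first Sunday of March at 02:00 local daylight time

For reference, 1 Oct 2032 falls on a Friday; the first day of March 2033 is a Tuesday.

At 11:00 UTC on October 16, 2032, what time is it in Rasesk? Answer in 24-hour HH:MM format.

13:00

1 October 2032 is a Friday, so the first Sunday is October 3 and the third is October 17.
1 March 2033 is a Tuesday, so the first Sunday is March 6.
At the standard offset (UTC+02:00), 11:00 UTC + 2h = 13:00 Rasesk standard time.
Daylight saving runs 17 October 2032 – 6 March 2033; the standard-time date in Rasesk, October 16, 2032, is outside that window, so Rasesk is on standard time at UTC+02:00.
11:00 UTC + 2h = 13:00 local.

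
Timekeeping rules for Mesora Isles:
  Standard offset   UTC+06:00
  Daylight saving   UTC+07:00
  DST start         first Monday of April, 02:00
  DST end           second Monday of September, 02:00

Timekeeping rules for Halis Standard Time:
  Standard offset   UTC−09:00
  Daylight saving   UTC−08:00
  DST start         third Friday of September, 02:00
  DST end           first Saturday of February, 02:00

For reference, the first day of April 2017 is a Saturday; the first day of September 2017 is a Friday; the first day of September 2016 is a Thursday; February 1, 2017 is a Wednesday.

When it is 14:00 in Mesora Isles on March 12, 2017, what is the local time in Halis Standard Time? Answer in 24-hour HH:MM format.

23:00

1 April 2017 is a Saturday, so the first Monday is April 3.
1 September 2017 is a Friday, so the first Monday is September 4 and the second is September 11.
Daylight saving runs 3 April – 11 September; March 12, 2017 is outside that window, so Mesora Isles is on standard time at UTC+06:00.
14:00 Mesora Isles − 6h = 08:00 UTC.
1 September 2016 is a Thursday, so the first Friday is September 2 and the third is September 16.
1 February 2017 is a Wednesday, so the first Saturday is February 4.
At the standard offset (UTC−09:00), 08:00 UTC − 9h = 23:00 Halis Standard Time standard time (rolling into the previous day, 11 March 2017).
The standard-time date in Halis Standard Time, March 11, 2017, does not fall between 16 September 2016 and 4 February 2017, so daylight saving is not in effect and Halis Standard Time is at UTC−09:00.
08:00 UTC − 9h = 23:00 Halis Standard Time (rolling into the previous day, 11 March 2017).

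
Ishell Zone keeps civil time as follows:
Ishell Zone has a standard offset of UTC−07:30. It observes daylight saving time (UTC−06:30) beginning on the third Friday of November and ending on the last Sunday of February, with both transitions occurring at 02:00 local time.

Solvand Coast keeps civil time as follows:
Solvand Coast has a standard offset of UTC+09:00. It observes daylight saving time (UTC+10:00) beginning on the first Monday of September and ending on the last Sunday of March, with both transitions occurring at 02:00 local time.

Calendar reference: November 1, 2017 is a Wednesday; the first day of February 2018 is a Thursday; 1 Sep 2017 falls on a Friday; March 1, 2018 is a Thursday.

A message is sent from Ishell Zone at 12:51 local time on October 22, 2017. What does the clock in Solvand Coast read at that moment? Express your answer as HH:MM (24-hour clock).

06:21

1 November 2017 is a Wednesday, so the first Friday is November 3 and the third is November 17.
1 February 2018 is a Thursday, so Sundays fall on 4, 11, 18, 25; the last is February 25.
Daylight saving runs 17 November 2017 – 25 February 2018; October 22, 2017 is outside that window, so Ishell Zone is on standard time at UTC−07:30.
12:51 Ishell Zone + 7h30m = 20:21 UTC.
1 September 2017 is a Friday, so the first Monday is September 4.
1 March 2018 is a Thursday, so Sundays fall on 4, 11, 18, 25; the last is March 25.
At the standard offset (UTC+09:00), 20:21 UTC + 9h = 05:21 Solvand Coast standard time (rolling into the next day, 23 October 2017).
Daylight saving runs 4 September 2017 – 25 March 2018; the standard-time date in Solvand Coast, October 23, 2017, is inside that window, so Solvand Coast is at UTC+10:00.
20:21 UTC + 10h = 06:21 Solvand Coast (rolling into the next day, 23 October 2017).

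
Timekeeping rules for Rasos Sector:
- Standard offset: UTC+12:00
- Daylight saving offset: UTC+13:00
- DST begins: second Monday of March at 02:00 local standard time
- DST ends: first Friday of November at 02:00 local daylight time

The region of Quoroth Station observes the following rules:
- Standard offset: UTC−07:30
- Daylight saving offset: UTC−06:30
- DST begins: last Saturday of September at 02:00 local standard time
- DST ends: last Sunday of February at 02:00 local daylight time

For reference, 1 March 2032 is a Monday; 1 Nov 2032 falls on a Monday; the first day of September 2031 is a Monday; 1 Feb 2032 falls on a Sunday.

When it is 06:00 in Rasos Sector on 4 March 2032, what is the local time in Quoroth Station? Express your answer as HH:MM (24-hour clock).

1 March 2032 is a Monday, so the first Monday is March 1 and the second is March 8.
1 November 2032 is a Monday, so the first Friday is November 5.
4 March 2032 does not fall between 8 March and 5 November, so daylight saving is not in effect and Rasos Sector is at UTC+12:00.
06:00 Rasos Sector − 12h = 18:00 UTC (rolling into the previous day, 3 March 2032).
1 September 2031 is a Monday, so Saturdays fall on 6, 13, 20, 27; the last is September 27.
1 February 2032 is a Sunday, so Sundays fall on 1, 8, 15, 22, 29; the last is February 29.
At the standard offset (UTC−07:30), 18:00 UTC − 7h30m = 10:30 Quoroth Station standard time.
The standard-time date in Quoroth Station, 3 March 2032, does not fall between 27 September 2031 and 29 February 2032, so daylight saving is not in effect and Quoroth Station is at UTC−07:30.
18:00 UTC − 7h30m = 10:30 Quoroth Station.

10:30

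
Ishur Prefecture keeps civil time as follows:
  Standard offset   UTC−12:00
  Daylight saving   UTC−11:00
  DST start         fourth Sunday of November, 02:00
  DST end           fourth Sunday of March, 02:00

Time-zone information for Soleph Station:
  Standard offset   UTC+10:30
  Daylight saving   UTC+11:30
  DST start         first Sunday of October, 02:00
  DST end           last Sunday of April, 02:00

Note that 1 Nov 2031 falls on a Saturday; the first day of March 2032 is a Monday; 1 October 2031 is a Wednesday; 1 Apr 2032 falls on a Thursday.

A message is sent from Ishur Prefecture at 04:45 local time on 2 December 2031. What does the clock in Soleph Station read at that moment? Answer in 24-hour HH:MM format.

1 November 2031 is a Saturday, so the first Sunday is November 2 and the fourth is November 23.
1 March 2032 is a Monday, so the first Sunday is March 7 and the fourth is March 28.
2 December 2031 falls between 23 November 2031 and 28 March 2032, so daylight saving is in effect and Ishur Prefecture is at UTC−11:00.
04:45 Ishur Prefecture + 11h = 15:45 UTC.
1 October 2031 is a Wednesday, so the first Sunday is October 5.
1 April 2032 is a Thursday, so Sundays fall on 4, 11, 18, 25; the last is April 25.
At the standard offset (UTC+10:30), 15:45 UTC + 10h30m = 02:15 Soleph Station standard time (rolling into the next day, 3 December 2031).
Daylight saving runs 5 October 2031 – 25 April 2032; the standard-time date in Soleph Station, 3 December 2031, is inside that window, so Soleph Station is at UTC+11:30.
15:45 UTC + 11h30m = 03:15 Soleph Station (rolling into the next day, 3 December 2031).

03:15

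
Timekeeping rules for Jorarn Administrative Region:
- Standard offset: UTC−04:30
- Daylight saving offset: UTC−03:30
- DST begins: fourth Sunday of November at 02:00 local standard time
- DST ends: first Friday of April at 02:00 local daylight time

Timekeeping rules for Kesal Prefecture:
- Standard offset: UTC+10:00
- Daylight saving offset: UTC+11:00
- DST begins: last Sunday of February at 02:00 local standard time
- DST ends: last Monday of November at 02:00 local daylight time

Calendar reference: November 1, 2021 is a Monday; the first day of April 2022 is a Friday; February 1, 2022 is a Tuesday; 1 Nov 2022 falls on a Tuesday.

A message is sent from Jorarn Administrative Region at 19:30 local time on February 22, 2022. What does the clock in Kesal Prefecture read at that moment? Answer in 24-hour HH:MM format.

1 November 2021 is a Monday, so the first Sunday is November 7 and the fourth is November 28.
1 April 2022 is a Friday, so the first Friday is April 1.
February 22, 2022 lies within the daylight-saving period (28 November 2021 – 1 April 2022), so Jorarn Administrative Region is on daylight time, UTC−03:30.
19:30 Jorarn Administrative Region + 3h30m = 23:00 UTC.
1 February 2022 is a Tuesday, so Sundays fall on 6, 13, 20, 27; the last is February 27.
1 November 2022 is a Tuesday, so Mondays fall on 7, 14, 21, 28; the last is November 28.
At the standard offset (UTC+10:00), 23:00 UTC + 10h = 09:00 Kesal Prefecture standard time (rolling into the next day, 23 February 2022).
Daylight saving runs 27 February – 28 November; the standard-time date in Kesal Prefecture, February 23, 2022, is outside that window, so Kesal Prefecture is on standard time at UTC+10:00.
23:00 UTC + 10h = 09:00 Kesal Prefecture (rolling into the next day, 23 February 2022).

09:00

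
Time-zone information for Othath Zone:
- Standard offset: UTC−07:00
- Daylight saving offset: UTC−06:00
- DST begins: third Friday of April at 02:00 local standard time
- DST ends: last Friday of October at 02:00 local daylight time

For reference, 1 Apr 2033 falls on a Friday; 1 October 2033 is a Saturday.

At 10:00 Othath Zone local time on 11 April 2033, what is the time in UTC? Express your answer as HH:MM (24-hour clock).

1 April 2033 is a Friday, so the first Friday is April 1 and the third is April 15.
1 October 2033 is a Saturday, so Fridays fall on 7, 14, 21, 28; the last is October 28.
11 April 2033 is outside the daylight-saving period (15 April – 28 October), so Othath Zone is on standard time, UTC−07:00.
10:00 local + 7h = 17:00 UTC.

17:00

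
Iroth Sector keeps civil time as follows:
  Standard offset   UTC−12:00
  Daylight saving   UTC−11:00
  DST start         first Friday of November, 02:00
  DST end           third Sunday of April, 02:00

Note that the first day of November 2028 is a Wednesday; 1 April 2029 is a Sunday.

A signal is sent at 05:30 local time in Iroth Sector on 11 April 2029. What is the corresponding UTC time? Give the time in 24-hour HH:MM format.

1 November 2028 is a Wednesday, so the first Friday is November 3.
1 April 2029 is a Sunday, so the first Sunday is April 1 and the third is April 15.
11 April 2029 falls between 3 November 2028 and 15 April 2029, so daylight saving is in effect and Iroth Sector is at UTC−11:00.
05:30 local + 11h = 16:30 UTC.

16:30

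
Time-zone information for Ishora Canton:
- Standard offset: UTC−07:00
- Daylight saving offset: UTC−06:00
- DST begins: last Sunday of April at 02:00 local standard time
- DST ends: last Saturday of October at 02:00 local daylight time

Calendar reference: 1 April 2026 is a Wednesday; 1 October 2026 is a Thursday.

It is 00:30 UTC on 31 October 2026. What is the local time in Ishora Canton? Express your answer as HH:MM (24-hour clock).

18:30

1 April 2026 is a Wednesday, so Sundays fall on 5, 12, 19, 26; the last is April 26.
1 October 2026 is a Thursday, so Saturdays fall on 3, 10, 17, 24, 31; the last is October 31.
At the standard offset (UTC−07:00), 00:30 UTC − 7h = 17:30 Ishora Canton standard time (rolling into the previous day, 30 October 2026).
The standard-time date in Ishora Canton, 30 October 2026, lies within the daylight-saving period (26 April – 31 October), so Ishora Canton is on daylight time, UTC−06:00.
00:30 UTC − 6h = 18:30 local (rolling into the previous day, 30 October 2026).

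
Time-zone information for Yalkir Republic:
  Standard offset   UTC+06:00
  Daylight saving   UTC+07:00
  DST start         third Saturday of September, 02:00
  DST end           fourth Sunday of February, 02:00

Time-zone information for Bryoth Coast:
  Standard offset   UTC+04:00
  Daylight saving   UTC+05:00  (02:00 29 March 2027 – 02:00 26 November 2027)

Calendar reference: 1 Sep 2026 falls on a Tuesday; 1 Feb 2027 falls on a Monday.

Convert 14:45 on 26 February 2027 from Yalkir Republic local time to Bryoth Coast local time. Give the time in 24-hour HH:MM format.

1 September 2026 is a Tuesday, so the first Saturday is September 5 and the third is September 19.
1 February 2027 is a Monday, so the first Sunday is February 7 and the fourth is February 28.
26 February 2027 falls between 19 September 2026 and 28 February 2027, so daylight saving is in effect and Yalkir Republic is at UTC+07:00.
14:45 Yalkir Republic − 7h = 07:45 UTC.
At the standard offset (UTC+04:00), 07:45 UTC + 4h = 11:45 Bryoth Coast standard time.
Daylight saving runs 29 March – 26 November; the standard-time date in Bryoth Coast, 26 February 2027, is outside that window, so Bryoth Coast is on standard time at UTC+04:00.
07:45 UTC + 4h = 11:45 Bryoth Coast.

11:45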